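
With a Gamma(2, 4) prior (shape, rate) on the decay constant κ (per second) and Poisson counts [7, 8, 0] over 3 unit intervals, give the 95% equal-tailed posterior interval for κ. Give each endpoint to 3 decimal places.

Posterior: Gamma(2+15, 4+3) = Gamma(17, 7) (shape, rate).
Equal-tailed 95% interval: Gamma(17, 7) quantiles at 0.025 and 0.975.
Posterior mean ≈ 2.429, SD ≈ 0.589; a Normal approximation gives roughly [1.274, 3.583].
Exact: lower = 1.415; upper = 3.712.

[1.415, 3.712]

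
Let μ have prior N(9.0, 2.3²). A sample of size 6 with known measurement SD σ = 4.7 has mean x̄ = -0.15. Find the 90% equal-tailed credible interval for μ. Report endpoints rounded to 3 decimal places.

[1.181, 6.028]

Posterior precision = 1/2.3² + 6/4.7² = 0.1890 + 0.2716 = 0.4607, so posterior SD = 1.4734.
Posterior mean = (9.0/2.3² + 6·-0.15/4.7²) / 0.4607 = 3.6048.
Interval: 3.6048 ± 1.645 × 1.4734 → [1.181, 6.028].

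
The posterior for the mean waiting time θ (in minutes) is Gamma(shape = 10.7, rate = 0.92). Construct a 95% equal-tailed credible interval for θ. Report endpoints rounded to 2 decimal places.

[5.74, 19.57]

Posterior: Gamma(shape 10.7, rate 0.92).
Equal-tailed 95% interval: Gamma(10.7, 0.92) quantiles at 0.025 and 0.975.
Posterior mean ≈ 11.63, SD ≈ 3.56; a Normal approximation gives roughly [4.66, 18.60].
Exact: lower = 5.74; upper = 19.57.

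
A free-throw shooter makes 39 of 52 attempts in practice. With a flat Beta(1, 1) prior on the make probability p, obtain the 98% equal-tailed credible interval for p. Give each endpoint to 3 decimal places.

[0.592, 0.864]

Posterior: Beta(1+39, 1+13) = Beta(40, 14).
Equal-tailed 98% interval: the 0.01 and 0.99 quantiles of Beta(40, 14).
Posterior mean ≈ 0.741, SD ≈ 0.059; a Normal approximation gives roughly [0.603, 0.878].
Exact: F⁻¹(0.01) = 0.592; F⁻¹(0.99) = 0.864.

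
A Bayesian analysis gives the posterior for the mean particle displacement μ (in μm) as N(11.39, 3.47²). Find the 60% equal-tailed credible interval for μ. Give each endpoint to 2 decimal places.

[8.47, 14.31]

The posterior is symmetric, so the 60% equal-tailed interval is μ = 11.39 ± z·3.47 with z = 0.842.
Half-width: 0.842 × 3.47 = 2.92.
11.39 − 2.92 = 8.47; 11.39 + 2.92 = 14.31.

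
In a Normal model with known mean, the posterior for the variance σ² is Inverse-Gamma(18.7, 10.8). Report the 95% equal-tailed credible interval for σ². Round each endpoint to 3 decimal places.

[0.385, 0.964]

Inverse-Gamma(18.7, 10.8) quantiles: F⁻¹(0.025) and F⁻¹(0.975).
Equivalently, 1/σ² ~ Gamma(18.7, rate = 10.8); invert its 0.975 and 0.025 quantiles.
Posterior mean ≈ 0.610, SD ≈ 0.149; a Normal approximation gives roughly [0.318, 0.903].
Exact: lower = 0.385; upper = 0.964.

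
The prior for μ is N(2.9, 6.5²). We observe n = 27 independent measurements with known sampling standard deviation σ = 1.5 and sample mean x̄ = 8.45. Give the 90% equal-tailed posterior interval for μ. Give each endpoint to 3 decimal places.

Posterior precision = 1/6.5² + 27/1.5² = 0.0237 + 12.0000 = 12.0237, so posterior SD = 0.2884.
Posterior mean = (2.9/6.5² + 27·8.45/1.5²) / 12.0237 = 8.4391.
Interval: 8.4391 ± 1.645 × 0.2884 → [7.965, 8.913].

[7.965, 8.913]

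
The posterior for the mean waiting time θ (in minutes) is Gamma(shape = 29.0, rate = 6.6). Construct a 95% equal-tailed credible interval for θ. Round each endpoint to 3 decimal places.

Posterior: Gamma(shape 29.0, rate 6.6).
Equal-tailed 95% interval: Gamma(29.0, 6.6) quantiles at 0.025 and 0.975.
Posterior mean ≈ 4.394, SD ≈ 0.816; a Normal approximation gives roughly [2.795, 5.993].
Exact: lower = 2.943; upper = 6.131.

[2.943, 6.131]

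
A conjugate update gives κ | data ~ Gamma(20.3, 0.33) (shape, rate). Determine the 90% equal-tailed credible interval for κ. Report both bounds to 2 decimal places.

[40.91, 85.56]

Posterior: Gamma(shape 20.3, rate 0.33).
Equal-tailed 90% interval: Gamma(20.3, 0.33) quantiles at 0.05 and 0.95.
Posterior mean ≈ 61.52, SD ≈ 13.65; a Normal approximation gives roughly [39.06, 83.97].
Exact: lower = 40.91; upper = 85.56.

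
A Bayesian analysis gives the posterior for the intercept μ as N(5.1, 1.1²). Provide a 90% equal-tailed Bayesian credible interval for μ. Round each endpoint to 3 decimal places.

The posterior is symmetric, so the 90% equal-tailed interval is μ = 5.1 ± z·1.1 with z = 1.645.
Half-width: 1.645 × 1.1 = 1.809.
5.1 − 1.809 = 3.291; 5.1 + 1.809 = 6.909.

[3.291, 6.909]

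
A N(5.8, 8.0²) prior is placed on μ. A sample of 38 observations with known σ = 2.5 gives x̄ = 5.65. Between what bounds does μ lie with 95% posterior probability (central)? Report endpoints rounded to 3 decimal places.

Posterior precision = 1/8.0² + 38/2.5² = 0.0156 + 6.0800 = 6.0956, so posterior SD = 0.4050.
Posterior mean = (5.8/8.0² + 38·5.65/2.5²) / 6.0956 = 5.6504.
Interval: 5.6504 ± 1.960 × 0.4050 → [4.857, 6.444].

[4.857, 6.444]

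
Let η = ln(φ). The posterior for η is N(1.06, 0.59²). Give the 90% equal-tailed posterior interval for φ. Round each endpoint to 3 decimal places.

[1.094, 7.618]

On the log scale the 90% interval is 1.06 ± 1.645 × 0.59 = [0.0895, 2.0305].
Exponentiate: [e^0.0895, e^2.0305] = [1.094, 7.618].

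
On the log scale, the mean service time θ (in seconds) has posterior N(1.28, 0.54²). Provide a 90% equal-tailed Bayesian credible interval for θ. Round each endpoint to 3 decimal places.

On the log scale the 90% interval is 1.28 ± 1.645 × 0.54 = [0.3918, 2.1682].
Exponentiate: [e^0.3918, e^2.1682] = [1.480, 8.743].

[1.480, 8.743]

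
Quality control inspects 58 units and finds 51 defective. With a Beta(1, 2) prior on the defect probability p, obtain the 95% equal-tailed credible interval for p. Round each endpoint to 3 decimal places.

Posterior: Beta(1+51, 2+7) = Beta(52, 9).
Equal-tailed 95% interval: the 0.025 and 0.975 quantiles of Beta(52, 9).
Posterior mean ≈ 0.852, SD ≈ 0.045; a Normal approximation gives roughly [0.764, 0.941].
Exact: F⁻¹(0.025) = 0.754; F⁻¹(0.975) = 0.929.

[0.754, 0.929]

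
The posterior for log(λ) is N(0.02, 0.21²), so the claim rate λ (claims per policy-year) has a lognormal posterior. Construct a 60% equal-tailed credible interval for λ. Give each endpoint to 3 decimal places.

On the log scale the 60% interval is 0.02 ± 0.842 × 0.21 = [-0.1567, 0.1967].
Exponentiate: [e^-0.1567, e^0.1967] = [0.855, 1.217].

[0.855, 1.217]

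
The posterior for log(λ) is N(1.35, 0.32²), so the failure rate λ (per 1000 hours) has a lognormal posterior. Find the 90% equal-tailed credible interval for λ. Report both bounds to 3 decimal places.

On the log scale the 90% interval is 1.35 ± 1.645 × 0.32 = [0.8236, 1.8764].
Exponentiate: [e^0.8236, e^1.8764] = [2.279, 6.530].

[2.279, 6.530]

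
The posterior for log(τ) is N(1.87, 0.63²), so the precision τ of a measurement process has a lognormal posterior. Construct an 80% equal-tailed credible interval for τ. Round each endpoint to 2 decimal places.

On the log scale the 80% interval is 1.87 ± 1.282 × 0.63 = [1.0626, 2.6774].
Exponentiate: [e^1.0626, e^2.6774] = [2.89, 14.55].

[2.89, 14.55]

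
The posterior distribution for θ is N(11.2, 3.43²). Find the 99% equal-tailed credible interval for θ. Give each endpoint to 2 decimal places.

The posterior is symmetric, so the 99% equal-tailed interval is θ = 11.2 ± z·3.43 with z = 2.576.
Half-width: 2.576 × 3.43 = 8.84.
11.2 − 8.84 = 2.36; 11.2 + 8.84 = 20.04.

[2.36, 20.04]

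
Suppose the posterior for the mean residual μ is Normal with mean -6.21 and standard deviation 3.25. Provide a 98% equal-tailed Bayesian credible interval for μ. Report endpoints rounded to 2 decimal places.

The posterior is symmetric, so the 98% equal-tailed interval is μ = -6.21 ± z·3.25 with z = 2.326.
Half-width: 2.326 × 3.25 = 7.56.
-6.21 − 7.56 = -13.77; -6.21 + 7.56 = 1.35.

[-13.77, 1.35]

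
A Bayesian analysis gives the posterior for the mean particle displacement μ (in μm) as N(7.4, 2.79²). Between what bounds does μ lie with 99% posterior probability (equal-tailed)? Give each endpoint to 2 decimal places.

The posterior is symmetric, so the 99% equal-tailed interval is μ = 7.4 ± z·2.79 with z = 2.576.
Half-width: 2.576 × 2.79 = 7.19.
7.4 − 7.19 = 0.21; 7.4 + 7.19 = 14.59.

[0.21, 14.59]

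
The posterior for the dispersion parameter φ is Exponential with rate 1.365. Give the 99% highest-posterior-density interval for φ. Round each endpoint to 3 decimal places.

The exponential density is strictly decreasing on [0, ∞), so the HPD interval is anchored at 0: [0, q] with P(φ ≤ q) = 0.99.
q = −ln(1 − 0.99) / 1.365 = 4.6052 / 1.365 = 3.374.

[0.000, 3.374]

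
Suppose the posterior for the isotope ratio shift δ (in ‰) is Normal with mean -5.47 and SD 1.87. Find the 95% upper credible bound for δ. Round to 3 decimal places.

Need U with P(δ ≤ U) = 0.95: U = -5.47 + z_{0.05}·1.87.
z = 1.645; U = -5.47 + 1.645 × 1.87 = -2.394.

-2.394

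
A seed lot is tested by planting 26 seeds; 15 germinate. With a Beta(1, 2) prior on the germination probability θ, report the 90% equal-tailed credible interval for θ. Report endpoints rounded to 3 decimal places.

Posterior: Beta(1+15, 2+11) = Beta(16, 13).
Equal-tailed 90% interval: the 0.05 and 0.95 quantiles of Beta(16, 13).
Posterior mean ≈ 0.552, SD ≈ 0.091; a Normal approximation gives roughly [0.402, 0.701].
Exact: F⁻¹(0.05) = 0.400; F⁻¹(0.95) = 0.699.

[0.400, 0.699]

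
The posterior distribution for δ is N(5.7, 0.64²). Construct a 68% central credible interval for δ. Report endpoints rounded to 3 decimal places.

[5.064, 6.336]

The posterior is symmetric, so the 68% equal-tailed interval is δ = 5.7 ± z·0.64 with z = 0.994.
Half-width: 0.994 × 0.64 = 0.636.
5.7 − 0.636 = 5.064; 5.7 + 0.636 = 6.336.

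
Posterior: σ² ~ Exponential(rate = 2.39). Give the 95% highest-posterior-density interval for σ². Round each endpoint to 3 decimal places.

[0.000, 1.253]

The exponential density is strictly decreasing on [0, ∞), so the HPD interval is anchored at 0: [0, q] with P(σ² ≤ q) = 0.95.
q = −ln(1 − 0.95) / 2.39 = 2.9957 / 2.39 = 1.253.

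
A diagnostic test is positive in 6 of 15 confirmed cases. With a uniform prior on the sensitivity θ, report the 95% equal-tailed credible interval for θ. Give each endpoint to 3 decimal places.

Posterior: Beta(1+6, 1+9) = Beta(7, 10).
Equal-tailed 95% interval: the 0.025 and 0.975 quantiles of Beta(7, 10).
Posterior mean ≈ 0.412, SD ≈ 0.116; a Normal approximation gives roughly [0.184, 0.639].
Exact: F⁻¹(0.025) = 0.198; F⁻¹(0.975) = 0.646.

[0.198, 0.646]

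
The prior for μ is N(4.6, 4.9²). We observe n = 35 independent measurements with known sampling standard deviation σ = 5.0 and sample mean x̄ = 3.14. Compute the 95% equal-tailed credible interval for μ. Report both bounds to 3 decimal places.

[1.550, 4.815]

Posterior precision = 1/4.9² + 35/5.0² = 0.0416 + 1.4000 = 1.4416, so posterior SD = 0.8329.
Posterior mean = (4.6/4.9² + 35·3.14/5.0²) / 1.4416 = 3.1822.
Interval: 3.1822 ± 1.960 × 0.8329 → [1.550, 4.815].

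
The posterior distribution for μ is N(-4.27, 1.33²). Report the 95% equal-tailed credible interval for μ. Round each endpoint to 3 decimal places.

The posterior is symmetric, so the 95% equal-tailed interval is μ = -4.27 ± z·1.33 with z = 1.960.
Half-width: 1.960 × 1.33 = 2.607.
-4.27 − 2.607 = -6.877; -4.27 + 2.607 = -1.663.

[-6.877, -1.663]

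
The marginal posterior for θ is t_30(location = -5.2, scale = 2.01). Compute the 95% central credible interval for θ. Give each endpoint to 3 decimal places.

[-9.305, -1.095]

The t_30 distribution is symmetric; the 95% interval is -5.2 ± t·2.01 with t_{0.975,30} = 2.042.
Half-width: 2.042 × 2.01 = 4.105.
-5.2 − 4.105 = -9.305; -5.2 + 4.105 = -1.095.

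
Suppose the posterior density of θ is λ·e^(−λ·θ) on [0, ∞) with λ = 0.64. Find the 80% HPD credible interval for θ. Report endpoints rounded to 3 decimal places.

[0.000, 2.515]

The exponential density is strictly decreasing on [0, ∞), so the HPD interval is anchored at 0: [0, q] with P(θ ≤ q) = 0.80.
q = −ln(1 − 0.80) / 0.64 = 1.6094 / 0.64 = 2.515.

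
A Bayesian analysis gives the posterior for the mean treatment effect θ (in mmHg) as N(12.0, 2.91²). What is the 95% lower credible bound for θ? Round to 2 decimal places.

Need L with P(θ ≥ L) = 0.95: L = 12.0 − z_{0.05}·2.91.
z = 1.645; L = 12.0 − 1.645 × 2.91 = 7.21.

7.21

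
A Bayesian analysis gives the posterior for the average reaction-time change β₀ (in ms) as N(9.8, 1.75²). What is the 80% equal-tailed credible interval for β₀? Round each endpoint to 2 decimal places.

[7.56, 12.04]

The posterior is symmetric, so the 80% equal-tailed interval is β₀ = 9.8 ± z·1.75 with z = 1.282.
Half-width: 1.282 × 1.75 = 2.24.
9.8 − 2.24 = 7.56; 9.8 + 2.24 = 12.04.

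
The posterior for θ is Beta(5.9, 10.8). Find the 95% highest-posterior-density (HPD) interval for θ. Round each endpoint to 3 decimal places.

[0.140, 0.576]

The posterior is unimodal and skewed, so the HPD interval has equal density at both endpoints and is the shortest 95% interval.
Solving f(0.140) = f(0.576) with F(0.576) − F(0.140) = 0.95 gives [0.140, 0.576].
For comparison, the equal-tailed interval is [0.151, 0.589]; the HPD is narrower and shifted toward the mode.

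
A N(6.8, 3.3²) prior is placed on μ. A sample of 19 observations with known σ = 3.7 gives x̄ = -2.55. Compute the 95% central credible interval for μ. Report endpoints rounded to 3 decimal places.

[-3.581, -0.359]

Posterior precision = 1/3.3² + 19/3.7² = 0.0918 + 1.3879 = 1.4797, so posterior SD = 0.8221.
Posterior mean = (6.8/3.3² + 19·-2.55/3.7²) / 1.4797 = -1.9698.
Interval: -1.9698 ± 1.960 × 0.8221 → [-3.581, -0.359].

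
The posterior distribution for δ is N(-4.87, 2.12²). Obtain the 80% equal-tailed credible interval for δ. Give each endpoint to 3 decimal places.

The posterior is symmetric, so the 80% equal-tailed interval is δ = -4.87 ± z·2.12 with z = 1.282.
Half-width: 1.282 × 2.12 = 2.717.
-4.87 − 2.717 = -7.587; -4.87 + 2.717 = -2.153.

[-7.587, -2.153]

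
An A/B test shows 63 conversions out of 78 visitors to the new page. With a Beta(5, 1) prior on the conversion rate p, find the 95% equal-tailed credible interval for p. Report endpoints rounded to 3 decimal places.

Posterior: Beta(5+63, 1+15) = Beta(68, 16).
Equal-tailed 95% interval: the 0.025 and 0.975 quantiles of Beta(68, 16).
Posterior mean ≈ 0.810, SD ≈ 0.043; a Normal approximation gives roughly [0.726, 0.893].
Exact: F⁻¹(0.025) = 0.720; F⁻¹(0.975) = 0.886.

[0.720, 0.886]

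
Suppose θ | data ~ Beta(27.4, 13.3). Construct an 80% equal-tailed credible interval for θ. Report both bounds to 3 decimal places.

Posterior: Beta(27.4, 13.3).
Equal-tailed 80% interval: the 0.1 and 0.9 quantiles of Beta(27.4, 13.3).
Posterior mean ≈ 0.673, SD ≈ 0.073; a Normal approximation gives roughly [0.580, 0.766].
Exact: F⁻¹(0.1) = 0.578; F⁻¹(0.9) = 0.765.

[0.578, 0.765]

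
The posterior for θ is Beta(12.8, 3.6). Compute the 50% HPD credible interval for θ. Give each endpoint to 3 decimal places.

The posterior is unimodal and skewed, so the HPD interval has equal density at both endpoints and is the shortest 50% interval.
Solving f(0.747) = f(0.879) with F(0.879) − F(0.747) = 0.50 gives [0.747, 0.879].
For comparison, the equal-tailed interval is [0.719, 0.855]; the HPD is narrower and shifted toward the mode.

[0.747, 0.879]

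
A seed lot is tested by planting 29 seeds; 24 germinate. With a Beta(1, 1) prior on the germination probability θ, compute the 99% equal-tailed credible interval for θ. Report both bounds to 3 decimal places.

[0.596, 0.946]

Posterior: Beta(1+24, 1+5) = Beta(25, 6).
Equal-tailed 99% interval: the 0.005 and 0.995 quantiles of Beta(25, 6).
Posterior mean ≈ 0.806, SD ≈ 0.070; a Normal approximation gives roughly [0.627, 0.986].
Exact: F⁻¹(0.005) = 0.596; F⁻¹(0.995) = 0.946.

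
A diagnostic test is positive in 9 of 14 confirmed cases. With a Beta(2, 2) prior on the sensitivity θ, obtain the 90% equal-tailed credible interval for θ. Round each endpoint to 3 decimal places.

[0.420, 0.788]

Posterior: Beta(2+9, 2+5) = Beta(11, 7).
Equal-tailed 90% interval: the 0.05 and 0.95 quantiles of Beta(11, 7).
Posterior mean ≈ 0.611, SD ≈ 0.112; a Normal approximation gives roughly [0.427, 0.795].
Exact: F⁻¹(0.05) = 0.420; F⁻¹(0.95) = 0.788.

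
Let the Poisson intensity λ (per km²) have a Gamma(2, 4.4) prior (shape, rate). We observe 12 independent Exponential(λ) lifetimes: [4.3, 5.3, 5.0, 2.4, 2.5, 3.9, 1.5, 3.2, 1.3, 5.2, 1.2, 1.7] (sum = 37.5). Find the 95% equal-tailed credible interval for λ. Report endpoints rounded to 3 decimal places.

[0.183, 0.531]

Posterior: Gamma(2+12, 4.4+37.5) = Gamma(14, 41.9) (shape, rate).
Equal-tailed 95% interval: Gamma(14, 41.9) quantiles at 0.025 and 0.975.
Posterior mean ≈ 0.334, SD ≈ 0.089; a Normal approximation gives roughly [0.159, 0.509].
Exact: lower = 0.183; upper = 0.531.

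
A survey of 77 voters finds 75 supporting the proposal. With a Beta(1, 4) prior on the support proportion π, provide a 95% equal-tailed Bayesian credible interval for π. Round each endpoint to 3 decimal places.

[0.862, 0.972]

Posterior: Beta(1+75, 4+2) = Beta(76, 6).
Equal-tailed 95% interval: the 0.025 and 0.975 quantiles of Beta(76, 6).
Posterior mean ≈ 0.927, SD ≈ 0.029; a Normal approximation gives roughly [0.871, 0.983].
Exact: F⁻¹(0.025) = 0.862; F⁻¹(0.975) = 0.972.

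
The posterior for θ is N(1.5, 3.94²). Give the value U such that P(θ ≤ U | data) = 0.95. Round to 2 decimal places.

7.98

Need U with P(θ ≤ U) = 0.95: U = 1.5 + z_{0.05}·3.94.
z = 1.645; U = 1.5 + 1.645 × 3.94 = 7.98.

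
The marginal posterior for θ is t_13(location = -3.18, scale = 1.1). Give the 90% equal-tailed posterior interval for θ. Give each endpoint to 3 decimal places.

The t_13 distribution is symmetric; the 90% interval is -3.18 ± t·1.1 with t_{0.95,13} = 1.771.
Half-width: 1.771 × 1.1 = 1.948.
-3.18 − 1.948 = -5.128; -3.18 + 1.948 = -1.232.

[-5.128, -1.232]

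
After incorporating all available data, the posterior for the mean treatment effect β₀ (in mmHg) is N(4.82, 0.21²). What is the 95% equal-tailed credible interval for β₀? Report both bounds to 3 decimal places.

[4.408, 5.232]

The posterior is symmetric, so the 95% equal-tailed interval is β₀ = 4.82 ± z·0.21 with z = 1.960.
Half-width: 1.960 × 0.21 = 0.412.
4.82 − 0.412 = 4.408; 4.82 + 0.412 = 5.232.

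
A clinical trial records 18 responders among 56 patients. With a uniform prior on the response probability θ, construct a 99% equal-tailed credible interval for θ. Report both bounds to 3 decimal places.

Posterior: Beta(1+18, 1+38) = Beta(19, 39).
Equal-tailed 99% interval: the 0.005 and 0.995 quantiles of Beta(19, 39).
Posterior mean ≈ 0.328, SD ≈ 0.061; a Normal approximation gives roughly [0.170, 0.485].
Exact: F⁻¹(0.005) = 0.184; F⁻¹(0.995) = 0.493.

[0.184, 0.493]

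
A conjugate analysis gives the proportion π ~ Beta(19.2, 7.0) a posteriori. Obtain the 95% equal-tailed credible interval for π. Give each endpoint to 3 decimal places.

[0.552, 0.880]

Posterior: Beta(19.2, 7.0).
Equal-tailed 95% interval: the 0.025 and 0.975 quantiles of Beta(19.2, 7.0).
Posterior mean ≈ 0.733, SD ≈ 0.085; a Normal approximation gives roughly [0.567, 0.899].
Exact: F⁻¹(0.025) = 0.552; F⁻¹(0.975) = 0.880.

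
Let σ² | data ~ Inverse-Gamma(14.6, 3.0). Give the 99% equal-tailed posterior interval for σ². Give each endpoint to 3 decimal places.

[0.114, 0.453]

Inverse-Gamma(14.6, 3.0) quantiles: F⁻¹(0.005) and F⁻¹(0.995).
Equivalently, 1/σ² ~ Gamma(14.6, rate = 3.0); invert its 0.995 and 0.005 quantiles.
Posterior mean ≈ 0.221, SD ≈ 0.062; a Normal approximation gives roughly [0.061, 0.381].
Exact: lower = 0.114; upper = 0.453.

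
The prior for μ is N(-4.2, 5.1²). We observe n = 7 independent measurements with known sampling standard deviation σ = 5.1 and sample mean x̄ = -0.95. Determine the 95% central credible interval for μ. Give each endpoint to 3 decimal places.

Posterior precision = 1/5.1² + 7/5.1² = 0.0384 + 0.2691 = 0.3076, so posterior SD = 1.8031.
Posterior mean = (-4.2/5.1² + 7·-0.95/5.1²) / 0.3076 = -1.3562.
Interval: -1.3562 ± 1.960 × 1.8031 → [-4.890, 2.178].

[-4.890, 2.178]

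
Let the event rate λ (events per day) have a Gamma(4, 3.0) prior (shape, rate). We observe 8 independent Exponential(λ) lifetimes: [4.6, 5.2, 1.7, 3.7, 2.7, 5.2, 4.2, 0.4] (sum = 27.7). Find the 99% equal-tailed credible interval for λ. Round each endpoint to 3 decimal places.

Posterior: Gamma(4+8, 3.0+27.7) = Gamma(12, 30.7) (shape, rate).
Equal-tailed 99% interval: Gamma(12, 30.7) quantiles at 0.005 and 0.995.
Posterior mean ≈ 0.391, SD ≈ 0.113; a Normal approximation gives roughly [0.100, 0.682].
Exact: lower = 0.161; upper = 0.742.

[0.161, 0.742]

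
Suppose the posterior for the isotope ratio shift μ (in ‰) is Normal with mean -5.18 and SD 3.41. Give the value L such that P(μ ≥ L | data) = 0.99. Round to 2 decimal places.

Need L with P(μ ≥ L) = 0.99: L = -5.18 − z_{0.01}·3.41.
z = 2.326; L = -5.18 − 2.326 × 3.41 = -13.11.

-13.11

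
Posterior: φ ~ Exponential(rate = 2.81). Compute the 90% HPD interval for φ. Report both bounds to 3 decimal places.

The exponential density is strictly decreasing on [0, ∞), so the HPD interval is anchored at 0: [0, q] with P(φ ≤ q) = 0.90.
q = −ln(1 − 0.90) / 2.81 = 2.3026 / 2.81 = 0.819.

[0.000, 0.819]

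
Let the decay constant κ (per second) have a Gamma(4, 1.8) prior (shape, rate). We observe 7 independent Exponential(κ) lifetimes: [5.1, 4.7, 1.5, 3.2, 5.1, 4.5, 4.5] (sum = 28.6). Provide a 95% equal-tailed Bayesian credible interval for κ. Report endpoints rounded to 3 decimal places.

Posterior: Gamma(4+7, 1.8+28.6) = Gamma(11, 30.4) (shape, rate).
Equal-tailed 95% interval: Gamma(11, 30.4) quantiles at 0.025 and 0.975.
Posterior mean ≈ 0.362, SD ≈ 0.109; a Normal approximation gives roughly [0.148, 0.576].
Exact: lower = 0.181; upper = 0.605.

[0.181, 0.605]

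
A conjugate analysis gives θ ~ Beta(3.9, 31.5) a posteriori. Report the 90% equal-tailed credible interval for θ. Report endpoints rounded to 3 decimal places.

[0.039, 0.207]

Posterior: Beta(3.9, 31.5).
Equal-tailed 90% interval: the 0.05 and 0.95 quantiles of Beta(3.9, 31.5).
Posterior mean ≈ 0.110, SD ≈ 0.052; a Normal approximation gives roughly [0.025, 0.196].
Exact: F⁻¹(0.05) = 0.039; F⁻¹(0.95) = 0.207.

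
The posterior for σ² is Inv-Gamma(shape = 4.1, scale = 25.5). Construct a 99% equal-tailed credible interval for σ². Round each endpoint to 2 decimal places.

[2.29, 35.92]

Inverse-Gamma(4.1, 25.5) quantiles: F⁻¹(0.005) and F⁻¹(0.995).
Equivalently, 1/σ² ~ Gamma(4.1, rate = 25.5); invert its 0.995 and 0.005 quantiles.
Posterior mean ≈ 8.23, SD ≈ 5.68; a Normal approximation gives roughly [-6.40, 22.85].
Exact: lower = 2.29; upper = 35.92.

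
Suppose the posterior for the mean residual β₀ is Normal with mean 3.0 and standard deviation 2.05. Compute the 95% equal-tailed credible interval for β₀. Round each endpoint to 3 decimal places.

The posterior is symmetric, so the 95% equal-tailed interval is β₀ = 3.0 ± z·2.05 with z = 1.960.
Half-width: 1.960 × 2.05 = 4.018.
3.0 − 4.018 = -1.018; 3.0 + 4.018 = 7.018.

[-1.018, 7.018]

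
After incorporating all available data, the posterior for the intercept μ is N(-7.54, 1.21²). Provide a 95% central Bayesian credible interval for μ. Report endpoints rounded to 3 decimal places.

The posterior is symmetric, so the 95% equal-tailed interval is μ = -7.54 ± z·1.21 with z = 1.960.
Half-width: 1.960 × 1.21 = 2.372.
-7.54 − 2.372 = -9.912; -7.54 + 2.372 = -5.168.

[-9.912, -5.168]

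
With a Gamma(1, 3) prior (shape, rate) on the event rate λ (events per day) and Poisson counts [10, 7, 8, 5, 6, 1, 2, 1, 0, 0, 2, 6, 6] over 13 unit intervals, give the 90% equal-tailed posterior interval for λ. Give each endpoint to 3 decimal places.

[2.712, 4.234]

Posterior: Gamma(1+54, 3+13) = Gamma(55, 16) (shape, rate).
Equal-tailed 90% interval: Gamma(55, 16) quantiles at 0.05 and 0.95.
Posterior mean ≈ 3.438, SD ≈ 0.464; a Normal approximation gives roughly [2.675, 4.200].
Exact: lower = 2.712; upper = 4.234.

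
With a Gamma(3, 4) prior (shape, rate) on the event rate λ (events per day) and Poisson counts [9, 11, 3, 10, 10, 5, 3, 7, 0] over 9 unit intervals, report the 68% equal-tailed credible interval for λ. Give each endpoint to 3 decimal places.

Posterior: Gamma(3+58, 4+9) = Gamma(61, 13) (shape, rate).
Equal-tailed 68% interval: Gamma(61, 13) quantiles at 0.16 and 0.84.
Posterior mean ≈ 4.692, SD ≈ 0.601; a Normal approximation gives roughly [4.095, 5.290].
Exact: lower = 4.096; upper = 5.288.

[4.096, 5.288]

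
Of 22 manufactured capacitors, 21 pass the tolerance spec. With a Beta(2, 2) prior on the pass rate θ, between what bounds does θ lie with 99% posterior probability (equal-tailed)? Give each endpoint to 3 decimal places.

Posterior: Beta(2+21, 2+1) = Beta(23, 3).
Equal-tailed 99% interval: the 0.005 and 0.995 quantiles of Beta(23, 3).
Posterior mean ≈ 0.885, SD ≈ 0.061; a Normal approximation gives roughly [0.726, 1.043].
Exact: F⁻¹(0.005) = 0.679; F⁻¹(0.995) = 0.986.

[0.679, 0.986]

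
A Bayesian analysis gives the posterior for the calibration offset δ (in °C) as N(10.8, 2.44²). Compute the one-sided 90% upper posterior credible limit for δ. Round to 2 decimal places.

Need U with P(δ ≤ U) = 0.90: U = 10.8 + z_{0.1}·2.44.
z = 1.282; U = 10.8 + 1.282 × 2.44 = 13.93.

13.93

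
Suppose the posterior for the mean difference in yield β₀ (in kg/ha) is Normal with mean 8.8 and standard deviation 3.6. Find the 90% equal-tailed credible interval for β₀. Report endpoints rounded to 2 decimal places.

The posterior is symmetric, so the 90% equal-tailed interval is β₀ = 8.8 ± z·3.6 with z = 1.645.
Half-width: 1.645 × 3.6 = 5.92.
8.8 − 5.92 = 2.88; 8.8 + 5.92 = 14.72.

[2.88, 14.72]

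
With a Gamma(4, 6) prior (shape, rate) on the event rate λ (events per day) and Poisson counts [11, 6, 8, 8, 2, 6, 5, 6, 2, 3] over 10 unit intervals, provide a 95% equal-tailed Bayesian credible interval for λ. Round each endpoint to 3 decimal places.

Posterior: Gamma(4+57, 6+10) = Gamma(61, 16) (shape, rate).
Equal-tailed 95% interval: Gamma(61, 16) quantiles at 0.025 and 0.975.
Posterior mean ≈ 3.812, SD ≈ 0.488; a Normal approximation gives roughly [2.856, 4.769].
Exact: lower = 2.916; upper = 4.827.

[2.916, 4.827]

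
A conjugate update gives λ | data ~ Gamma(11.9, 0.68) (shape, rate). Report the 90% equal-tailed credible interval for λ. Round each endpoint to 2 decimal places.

[10.07, 26.59]

Posterior: Gamma(shape 11.9, rate 0.68).
Equal-tailed 90% interval: Gamma(11.9, 0.68) quantiles at 0.05 and 0.95.
Posterior mean ≈ 17.50, SD ≈ 5.07; a Normal approximation gives roughly [9.16, 25.84].
Exact: lower = 10.07; upper = 26.59.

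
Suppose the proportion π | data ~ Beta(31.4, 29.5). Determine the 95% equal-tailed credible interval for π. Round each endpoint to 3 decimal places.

Posterior: Beta(31.4, 29.5).
Equal-tailed 95% interval: the 0.025 and 0.975 quantiles of Beta(31.4, 29.5).
Posterior mean ≈ 0.516, SD ≈ 0.064; a Normal approximation gives roughly [0.391, 0.640].
Exact: F⁻¹(0.025) = 0.391; F⁻¹(0.975) = 0.639.

[0.391, 0.639]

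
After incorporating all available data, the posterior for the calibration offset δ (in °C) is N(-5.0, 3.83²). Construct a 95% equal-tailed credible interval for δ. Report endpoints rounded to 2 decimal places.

The posterior is symmetric, so the 95% equal-tailed interval is δ = -5.0 ± z·3.83 with z = 1.960.
Half-width: 1.960 × 3.83 = 7.51.
-5.0 − 7.51 = -12.51; -5.0 + 7.51 = 2.51.

[-12.51, 2.51]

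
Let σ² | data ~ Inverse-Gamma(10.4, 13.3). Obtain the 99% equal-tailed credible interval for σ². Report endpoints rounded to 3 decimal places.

Inverse-Gamma(10.4, 13.3) quantiles: F⁻¹(0.005) and F⁻¹(0.995).
Equivalently, 1/σ² ~ Gamma(10.4, rate = 13.3); invert its 0.995 and 0.005 quantiles.
Posterior mean ≈ 1.415, SD ≈ 0.488; a Normal approximation gives roughly [0.157, 2.672].
Exact: lower = 0.647; upper = 3.362.

[0.647, 3.362]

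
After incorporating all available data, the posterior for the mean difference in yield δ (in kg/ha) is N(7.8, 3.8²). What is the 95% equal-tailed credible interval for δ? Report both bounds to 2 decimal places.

[0.35, 15.25]

The posterior is symmetric, so the 95% equal-tailed interval is δ = 7.8 ± z·3.8 with z = 1.960.
Half-width: 1.960 × 3.8 = 7.45.
7.8 − 7.45 = 0.35; 7.8 + 7.45 = 15.25.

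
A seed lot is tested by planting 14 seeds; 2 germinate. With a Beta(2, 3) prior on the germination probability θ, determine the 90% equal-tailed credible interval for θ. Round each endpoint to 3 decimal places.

Posterior: Beta(2+2, 3+12) = Beta(4, 15).
Equal-tailed 90% interval: the 0.05 and 0.95 quantiles of Beta(4, 15).
Posterior mean ≈ 0.211, SD ≈ 0.091; a Normal approximation gives roughly [0.061, 0.360].
Exact: F⁻¹(0.05) = 0.080; F⁻¹(0.95) = 0.377.

[0.080, 0.377]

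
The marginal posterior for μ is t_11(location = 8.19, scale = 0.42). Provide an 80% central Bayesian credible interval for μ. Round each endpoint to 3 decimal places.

The t_11 distribution is symmetric; the 80% interval is 8.19 ± t·0.42 with t_{0.9,11} = 1.363.
Half-width: 1.363 × 0.42 = 0.573.
8.19 − 0.573 = 7.617; 8.19 + 0.573 = 8.763.

[7.617, 8.763]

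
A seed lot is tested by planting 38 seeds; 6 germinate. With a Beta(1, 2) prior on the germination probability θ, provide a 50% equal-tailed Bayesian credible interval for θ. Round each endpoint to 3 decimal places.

Posterior: Beta(1+6, 2+32) = Beta(7, 34).
Equal-tailed 50% interval: the 0.25 and 0.75 quantiles of Beta(7, 34).
Posterior mean ≈ 0.171, SD ≈ 0.058; a Normal approximation gives roughly [0.132, 0.210].
Exact: F⁻¹(0.25) = 0.129; F⁻¹(0.75) = 0.207.

[0.129, 0.207]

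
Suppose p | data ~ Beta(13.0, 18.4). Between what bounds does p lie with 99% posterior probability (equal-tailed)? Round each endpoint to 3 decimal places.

Posterior: Beta(13.0, 18.4).
Equal-tailed 99% interval: the 0.005 and 0.995 quantiles of Beta(13.0, 18.4).
Posterior mean ≈ 0.414, SD ≈ 0.087; a Normal approximation gives roughly [0.191, 0.637].
Exact: F⁻¹(0.005) = 0.208; F⁻¹(0.995) = 0.640.

[0.208, 0.640]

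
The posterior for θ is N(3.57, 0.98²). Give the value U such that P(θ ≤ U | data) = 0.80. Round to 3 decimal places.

Need U with P(θ ≤ U) = 0.80: U = 3.57 + z_{0.2}·0.98.
z = 0.842; U = 3.57 + 0.842 × 0.98 = 4.395.

4.395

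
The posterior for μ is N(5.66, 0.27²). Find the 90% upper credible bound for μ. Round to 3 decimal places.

Need U with P(μ ≤ U) = 0.90: U = 5.66 + z_{0.1}·0.27.
z = 1.282; U = 5.66 + 1.282 × 0.27 = 6.006.

6.006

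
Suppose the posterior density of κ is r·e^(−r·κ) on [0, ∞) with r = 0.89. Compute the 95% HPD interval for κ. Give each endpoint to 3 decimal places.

[0.000, 3.366]

The exponential density is strictly decreasing on [0, ∞), so the HPD interval is anchored at 0: [0, q] with P(κ ≤ q) = 0.95.
q = −ln(1 − 0.95) / 0.89 = 2.9957 / 0.89 = 3.366.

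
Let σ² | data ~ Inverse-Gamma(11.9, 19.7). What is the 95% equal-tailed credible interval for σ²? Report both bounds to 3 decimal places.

Inverse-Gamma(11.9, 19.7) quantiles: F⁻¹(0.025) and F⁻¹(0.975).
Equivalently, 1/σ² ~ Gamma(11.9, rate = 19.7); invert its 0.975 and 0.025 quantiles.
Posterior mean ≈ 1.807, SD ≈ 0.574; a Normal approximation gives roughly [0.682, 2.933].
Exact: lower = 1.007; upper = 3.214.

[1.007, 3.214]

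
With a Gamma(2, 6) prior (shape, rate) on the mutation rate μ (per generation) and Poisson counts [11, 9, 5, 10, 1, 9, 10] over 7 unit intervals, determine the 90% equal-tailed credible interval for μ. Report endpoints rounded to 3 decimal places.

Posterior: Gamma(2+55, 6+7) = Gamma(57, 13) (shape, rate).
Equal-tailed 90% interval: Gamma(57, 13) quantiles at 0.05 and 0.95.
Posterior mean ≈ 4.385, SD ≈ 0.581; a Normal approximation gives roughly [3.429, 5.340].
Exact: lower = 3.475; upper = 5.382.

[3.475, 5.382]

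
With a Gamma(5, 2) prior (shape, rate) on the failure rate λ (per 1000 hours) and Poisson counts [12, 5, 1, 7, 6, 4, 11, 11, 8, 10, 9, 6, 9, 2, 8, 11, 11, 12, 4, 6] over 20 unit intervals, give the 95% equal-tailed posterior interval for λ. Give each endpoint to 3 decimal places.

Posterior: Gamma(5+153, 2+20) = Gamma(158, 22) (shape, rate).
Equal-tailed 95% interval: Gamma(158, 22) quantiles at 0.025 and 0.975.
Posterior mean ≈ 7.182, SD ≈ 0.571; a Normal approximation gives roughly [6.062, 8.302].
Exact: lower = 6.106; upper = 8.344.

[6.106, 8.344]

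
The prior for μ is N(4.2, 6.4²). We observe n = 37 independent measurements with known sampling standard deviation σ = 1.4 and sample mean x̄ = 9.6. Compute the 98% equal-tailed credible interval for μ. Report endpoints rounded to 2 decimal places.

Posterior precision = 1/6.4² + 37/1.4² = 0.0244 + 18.8776 = 18.9020, so posterior SD = 0.2300.
Posterior mean = (4.2/6.4² + 37·9.6/1.4²) / 18.9020 = 9.5930.
Interval: 9.5930 ± 2.326 × 0.2300 → [9.06, 10.13].

[9.06, 10.13]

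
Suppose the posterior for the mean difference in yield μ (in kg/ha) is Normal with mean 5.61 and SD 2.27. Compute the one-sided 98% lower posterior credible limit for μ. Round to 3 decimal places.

0.948

Need L with P(μ ≥ L) = 0.98: L = 5.61 − z_{0.02}·2.27.
z = 2.054; L = 5.61 − 2.054 × 2.27 = 0.948.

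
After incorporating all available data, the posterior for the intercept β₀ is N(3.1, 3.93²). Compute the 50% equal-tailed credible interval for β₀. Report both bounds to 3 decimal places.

The posterior is symmetric, so the 50% equal-tailed interval is β₀ = 3.1 ± z·3.93 with z = 0.674.
Half-width: 0.674 × 3.93 = 2.651.
3.1 − 2.651 = 0.449; 3.1 + 2.651 = 5.751.

[0.449, 5.751]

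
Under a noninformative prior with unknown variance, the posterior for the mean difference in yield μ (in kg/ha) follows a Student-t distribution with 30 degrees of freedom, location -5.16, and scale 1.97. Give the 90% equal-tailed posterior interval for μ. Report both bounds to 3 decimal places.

The t_30 distribution is symmetric; the 90% interval is -5.16 ± t·1.97 with t_{0.95,30} = 1.697.
Half-width: 1.697 × 1.97 = 3.344.
-5.16 − 3.344 = -8.504; -5.16 + 3.344 = -1.816.

[-8.504, -1.816]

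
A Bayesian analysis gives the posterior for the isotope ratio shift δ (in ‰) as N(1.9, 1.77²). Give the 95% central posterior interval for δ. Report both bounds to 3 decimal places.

[-1.569, 5.369]

The posterior is symmetric, so the 95% equal-tailed interval is δ = 1.9 ± z·1.77 with z = 1.960.
Half-width: 1.960 × 1.77 = 3.469.
1.9 − 3.469 = -1.569; 1.9 + 3.469 = 5.369.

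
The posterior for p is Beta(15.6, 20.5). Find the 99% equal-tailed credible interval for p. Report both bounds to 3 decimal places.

[0.235, 0.643]

Posterior: Beta(15.6, 20.5).
Equal-tailed 99% interval: the 0.005 and 0.995 quantiles of Beta(15.6, 20.5).
Posterior mean ≈ 0.432, SD ≈ 0.081; a Normal approximation gives roughly [0.223, 0.642].
Exact: F⁻¹(0.005) = 0.235; F⁻¹(0.995) = 0.643.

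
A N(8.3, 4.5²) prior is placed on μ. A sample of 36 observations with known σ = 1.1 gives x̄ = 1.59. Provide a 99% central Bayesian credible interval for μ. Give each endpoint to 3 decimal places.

Posterior precision = 1/4.5² + 36/1.1² = 0.0494 + 29.7521 = 29.8014, so posterior SD = 0.1832.
Posterior mean = (8.3/4.5² + 36·1.59/1.1²) / 29.8014 = 1.6011.
Interval: 1.6011 ± 2.576 × 0.1832 → [1.129, 2.073].

[1.129, 2.073]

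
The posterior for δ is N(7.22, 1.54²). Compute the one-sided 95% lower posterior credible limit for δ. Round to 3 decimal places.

Need L with P(δ ≥ L) = 0.95: L = 7.22 − z_{0.05}·1.54.
z = 1.645; L = 7.22 − 1.645 × 1.54 = 4.687.

4.687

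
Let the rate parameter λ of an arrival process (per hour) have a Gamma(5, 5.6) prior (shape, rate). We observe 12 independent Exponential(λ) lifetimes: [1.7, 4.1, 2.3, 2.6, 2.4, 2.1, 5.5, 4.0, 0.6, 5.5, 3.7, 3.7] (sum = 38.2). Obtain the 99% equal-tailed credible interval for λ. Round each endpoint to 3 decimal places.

[0.188, 0.673]

Posterior: Gamma(5+12, 5.6+38.2) = Gamma(17, 43.8) (shape, rate).
Equal-tailed 99% interval: Gamma(17, 43.8) quantiles at 0.005 and 0.995.
Posterior mean ≈ 0.388, SD ≈ 0.094; a Normal approximation gives roughly [0.146, 0.631].
Exact: lower = 0.188; upper = 0.673.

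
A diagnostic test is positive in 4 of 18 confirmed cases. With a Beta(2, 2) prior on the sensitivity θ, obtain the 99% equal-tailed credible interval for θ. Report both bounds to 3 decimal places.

[0.080, 0.539]

Posterior: Beta(2+4, 2+14) = Beta(6, 16).
Equal-tailed 99% interval: the 0.005 and 0.995 quantiles of Beta(6, 16).
Posterior mean ≈ 0.273, SD ≈ 0.093; a Normal approximation gives roughly [0.034, 0.512].
Exact: F⁻¹(0.005) = 0.080; F⁻¹(0.995) = 0.539.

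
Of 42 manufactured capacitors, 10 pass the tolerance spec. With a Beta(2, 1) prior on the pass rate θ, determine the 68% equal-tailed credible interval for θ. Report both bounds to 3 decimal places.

[0.201, 0.332]

Posterior: Beta(2+10, 1+32) = Beta(12, 33).
Equal-tailed 68% interval: the 0.16 and 0.84 quantiles of Beta(12, 33).
Posterior mean ≈ 0.267, SD ≈ 0.065; a Normal approximation gives roughly [0.202, 0.332].
Exact: F⁻¹(0.16) = 0.201; F⁻¹(0.84) = 0.332.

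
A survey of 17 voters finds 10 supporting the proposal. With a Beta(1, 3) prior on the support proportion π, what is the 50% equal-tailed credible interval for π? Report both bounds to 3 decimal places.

[0.450, 0.598]

Posterior: Beta(1+10, 3+7) = Beta(11, 10).
Equal-tailed 50% interval: the 0.25 and 0.75 quantiles of Beta(11, 10).
Posterior mean ≈ 0.524, SD ≈ 0.106; a Normal approximation gives roughly [0.452, 0.596].
Exact: F⁻¹(0.25) = 0.450; F⁻¹(0.75) = 0.598.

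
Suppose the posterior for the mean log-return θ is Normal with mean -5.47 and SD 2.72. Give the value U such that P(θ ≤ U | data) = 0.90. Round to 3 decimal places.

Need U with P(θ ≤ U) = 0.90: U = -5.47 + z_{0.1}·2.72.
z = 1.282; U = -5.47 + 1.282 × 2.72 = -1.984.

-1.984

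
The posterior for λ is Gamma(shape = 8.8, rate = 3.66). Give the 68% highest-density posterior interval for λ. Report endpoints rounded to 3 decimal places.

[1.453, 2.993]

The posterior is unimodal and skewed, so the HPD interval has equal density at both endpoints and is the shortest 68% interval.
Solving f(1.453) = f(2.993) with F(2.993) − F(1.453) = 0.68 gives [1.453, 2.993].
For comparison, the equal-tailed interval is [1.613, 3.194]; the HPD is narrower and shifted toward the mode.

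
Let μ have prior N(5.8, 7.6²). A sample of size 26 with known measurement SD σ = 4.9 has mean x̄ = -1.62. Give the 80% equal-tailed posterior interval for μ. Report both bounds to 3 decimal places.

Posterior precision = 1/7.6² + 26/4.9² = 0.0173 + 1.0829 = 1.1002, so posterior SD = 0.9534.
Posterior mean = (5.8/7.6² + 26·-1.62/4.9²) / 1.1002 = -1.5032.
Interval: -1.5032 ± 1.282 × 0.9534 → [-2.725, -0.281].

[-2.725, -0.281]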